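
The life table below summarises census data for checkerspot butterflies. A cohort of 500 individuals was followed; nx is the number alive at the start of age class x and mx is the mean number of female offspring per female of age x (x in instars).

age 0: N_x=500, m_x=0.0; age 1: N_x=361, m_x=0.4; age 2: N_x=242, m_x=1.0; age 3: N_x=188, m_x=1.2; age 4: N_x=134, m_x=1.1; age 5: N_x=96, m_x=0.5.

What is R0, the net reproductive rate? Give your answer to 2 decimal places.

lx = nx/n0 = nx/500: 1, 0.722, 0.484, 0.376, 0.268, 0.192
lx·mx by age: 0, 0.2888, 0.484, 0.4512, 0.2948, 0.096
R0 = Σ lx·mx = 1.6148 → 1.61

1.61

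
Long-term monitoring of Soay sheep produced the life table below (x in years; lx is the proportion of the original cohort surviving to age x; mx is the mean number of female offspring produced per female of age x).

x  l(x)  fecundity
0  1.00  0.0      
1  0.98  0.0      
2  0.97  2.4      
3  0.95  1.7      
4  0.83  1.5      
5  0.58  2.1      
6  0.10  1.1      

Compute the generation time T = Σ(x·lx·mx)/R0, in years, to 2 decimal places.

lx·mx: 0, 0, 2.328, 1.615, 1.245, 1.218, 0.11 → R0 = 6.516
x·lx·mx: 0, 0, 4.656, 4.845, 4.98, 6.09, 0.66 → Σ = 21.231
T = 21.231 / 6.516 = 3.258287… → 3.26

3.26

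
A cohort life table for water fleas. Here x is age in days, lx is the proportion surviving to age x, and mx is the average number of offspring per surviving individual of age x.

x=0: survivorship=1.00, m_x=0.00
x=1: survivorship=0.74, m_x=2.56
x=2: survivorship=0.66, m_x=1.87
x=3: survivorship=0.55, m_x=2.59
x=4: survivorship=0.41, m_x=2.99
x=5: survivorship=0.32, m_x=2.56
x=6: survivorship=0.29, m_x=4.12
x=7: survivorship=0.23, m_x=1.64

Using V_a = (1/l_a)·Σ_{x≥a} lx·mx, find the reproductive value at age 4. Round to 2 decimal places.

lx·mx for x ≥ 4: 1.2259, 0.8192, 1.1948, 0.3772 → sum = 3.6171
V_4 = 3.6171 / l_4 = 3.6171 / 0.41 = 8.822195… → 8.82

8.82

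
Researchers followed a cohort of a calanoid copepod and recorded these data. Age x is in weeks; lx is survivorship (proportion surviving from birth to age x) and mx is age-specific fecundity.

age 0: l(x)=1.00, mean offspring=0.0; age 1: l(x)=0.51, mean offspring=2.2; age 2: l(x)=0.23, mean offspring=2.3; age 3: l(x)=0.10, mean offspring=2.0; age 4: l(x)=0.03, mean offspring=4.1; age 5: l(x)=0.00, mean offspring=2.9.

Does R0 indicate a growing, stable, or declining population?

R0 = Σ lx·mx = 0 + 1.122 + 0.529 + 0.2 + 0.123 + 0 = 1.974
R0 > 1, so the population is growing.

growing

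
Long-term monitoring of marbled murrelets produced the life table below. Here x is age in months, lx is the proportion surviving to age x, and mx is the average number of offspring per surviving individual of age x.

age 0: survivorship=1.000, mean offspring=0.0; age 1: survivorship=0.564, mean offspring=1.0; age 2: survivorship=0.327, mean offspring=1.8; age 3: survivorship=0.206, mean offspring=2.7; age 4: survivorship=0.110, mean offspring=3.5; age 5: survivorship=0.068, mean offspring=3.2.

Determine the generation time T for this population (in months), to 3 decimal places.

lx·mx: 0, 0.564, 0.5886, 0.5562, 0.385, 0.2176 → R0 = 2.3114
x·lx·mx: 0, 0.564, 1.1772, 1.6686, 1.54, 1.088 → Σ = 6.0378
T = 6.0378 / 2.3114 = 2.612183… → 2.612

2.612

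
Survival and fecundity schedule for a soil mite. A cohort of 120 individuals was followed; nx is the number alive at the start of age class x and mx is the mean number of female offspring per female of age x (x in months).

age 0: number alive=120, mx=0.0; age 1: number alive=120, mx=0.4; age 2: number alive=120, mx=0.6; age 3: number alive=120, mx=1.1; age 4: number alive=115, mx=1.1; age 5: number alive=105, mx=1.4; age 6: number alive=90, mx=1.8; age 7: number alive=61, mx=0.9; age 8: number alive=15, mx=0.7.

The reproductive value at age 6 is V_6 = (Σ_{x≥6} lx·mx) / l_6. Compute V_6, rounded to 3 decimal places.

2.527

lx = nx/n0 = nx/120: 1, 1, 1, 1, 0.95833…, 0.875, 0.75, 0.50833…, 0.125
lx·mx for x ≥ 6: 1.35, 0.4575…, 0.0875 → sum = 1.895…
V_6 = 1.895… / l_6 = 1.895… / 0.75 = 2.526667… → 2.527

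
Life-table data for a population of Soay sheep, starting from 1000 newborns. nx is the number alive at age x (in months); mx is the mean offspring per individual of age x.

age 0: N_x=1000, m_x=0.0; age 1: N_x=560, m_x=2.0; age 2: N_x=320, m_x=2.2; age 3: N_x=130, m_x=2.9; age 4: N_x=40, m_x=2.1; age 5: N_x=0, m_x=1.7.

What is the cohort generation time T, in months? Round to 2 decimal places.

1.75

lx = nx/n0 = nx/1000: 1, 0.56, 0.32, 0.13, 0.04, 0
lx·mx: 0, 1.12, 0.704, 0.377, 0.084, 0 → R0 = 2.285
x·lx·mx: 0, 1.12, 1.408, 1.131, 0.336, 0 → Σ = 3.995
T = 3.995 / 2.285 = 1.748359… → 1.75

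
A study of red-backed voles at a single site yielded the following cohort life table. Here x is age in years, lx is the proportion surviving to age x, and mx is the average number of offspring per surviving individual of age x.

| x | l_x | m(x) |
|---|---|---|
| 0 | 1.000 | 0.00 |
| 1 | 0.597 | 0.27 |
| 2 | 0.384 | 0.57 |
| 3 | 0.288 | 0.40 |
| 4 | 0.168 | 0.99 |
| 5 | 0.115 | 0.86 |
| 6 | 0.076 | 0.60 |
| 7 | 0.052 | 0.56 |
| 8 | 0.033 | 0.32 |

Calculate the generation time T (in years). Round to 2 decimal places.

lx·mx: 0, 0.16119, 0.21888, 0.1152, 0.16632, 0.0989, 0.0456, 0.02912, 0.01056 → R0 = 0.84577
x·lx·mx: 0, 0.16119, 0.43776, 0.3456, 0.66528, 0.4945, 0.2736, 0.20384, 0.08448 → Σ = 2.66625
T = 2.66625 / 0.84577 = 3.152453… → 3.15

3.15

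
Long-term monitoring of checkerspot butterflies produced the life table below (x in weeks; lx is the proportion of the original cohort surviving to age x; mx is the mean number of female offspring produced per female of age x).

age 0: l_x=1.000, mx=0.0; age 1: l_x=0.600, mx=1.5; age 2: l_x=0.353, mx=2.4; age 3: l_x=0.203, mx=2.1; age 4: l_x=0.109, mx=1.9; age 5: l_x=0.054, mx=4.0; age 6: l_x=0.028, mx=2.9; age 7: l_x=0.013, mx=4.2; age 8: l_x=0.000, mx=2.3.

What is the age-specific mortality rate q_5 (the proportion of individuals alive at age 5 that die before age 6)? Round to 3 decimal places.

q_5 = (l_5 − l_6) / l_5 = (0.054 − 0.028) / 0.054
     = 0.026 / 0.054 = 0.481481… → 0.481

0.481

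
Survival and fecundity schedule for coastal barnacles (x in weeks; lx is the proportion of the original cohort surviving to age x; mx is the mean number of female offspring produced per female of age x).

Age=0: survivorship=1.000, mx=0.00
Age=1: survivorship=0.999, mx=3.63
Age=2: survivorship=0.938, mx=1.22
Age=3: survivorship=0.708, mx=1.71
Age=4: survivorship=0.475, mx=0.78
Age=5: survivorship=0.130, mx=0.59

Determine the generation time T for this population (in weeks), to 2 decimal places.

lx·mx: 0, 3.62637, 1.14436, 1.21068, 0.3705, 0.0767 → R0 = 6.42861
x·lx·mx: 0, 3.62637, 2.28872, 3.63204, 1.482, 0.3835 → Σ = 11.41263
T = 11.41263 / 6.42861 = 1.775287… → 1.78

1.78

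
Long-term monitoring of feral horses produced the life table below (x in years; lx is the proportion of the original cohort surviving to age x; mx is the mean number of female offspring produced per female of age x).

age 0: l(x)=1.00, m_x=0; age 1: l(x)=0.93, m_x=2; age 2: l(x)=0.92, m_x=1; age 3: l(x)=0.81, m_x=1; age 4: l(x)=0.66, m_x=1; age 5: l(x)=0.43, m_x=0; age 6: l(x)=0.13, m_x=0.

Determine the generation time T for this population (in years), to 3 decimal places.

2.064

lx·mx: 0, 1.86, 0.92, 0.81, 0.66, 0, 0 → R0 = 4.25
x·lx·mx: 0, 1.86, 1.84, 2.43, 2.64, 0, 0 → Σ = 8.77
T = 8.77 / 4.25 = 2.063529… → 2.064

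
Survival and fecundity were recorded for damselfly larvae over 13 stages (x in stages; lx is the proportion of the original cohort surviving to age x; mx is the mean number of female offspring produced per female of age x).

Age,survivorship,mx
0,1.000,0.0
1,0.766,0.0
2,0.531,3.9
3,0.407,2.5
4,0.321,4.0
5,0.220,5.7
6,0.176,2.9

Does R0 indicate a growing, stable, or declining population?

growing

R0 = Σ lx·mx = 0 + 0 + 2.0709 + 1.0175 + 1.284 + 1.254 + 0.5104 = 6.1368
R0 > 1, so the population is growing.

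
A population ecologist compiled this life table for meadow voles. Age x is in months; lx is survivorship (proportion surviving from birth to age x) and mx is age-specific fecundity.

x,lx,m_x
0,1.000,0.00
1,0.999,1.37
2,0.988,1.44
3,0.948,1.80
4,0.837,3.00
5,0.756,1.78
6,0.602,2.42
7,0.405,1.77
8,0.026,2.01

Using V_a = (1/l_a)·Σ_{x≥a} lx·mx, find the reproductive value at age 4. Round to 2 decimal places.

7.27

lx·mx for x ≥ 4: 2.511, 1.34568, 1.45684, 0.71685, 0.05226 → sum = 6.08263
V_4 = 6.08263 / l_4 = 6.08263 / 0.837 = 7.26718… → 7.27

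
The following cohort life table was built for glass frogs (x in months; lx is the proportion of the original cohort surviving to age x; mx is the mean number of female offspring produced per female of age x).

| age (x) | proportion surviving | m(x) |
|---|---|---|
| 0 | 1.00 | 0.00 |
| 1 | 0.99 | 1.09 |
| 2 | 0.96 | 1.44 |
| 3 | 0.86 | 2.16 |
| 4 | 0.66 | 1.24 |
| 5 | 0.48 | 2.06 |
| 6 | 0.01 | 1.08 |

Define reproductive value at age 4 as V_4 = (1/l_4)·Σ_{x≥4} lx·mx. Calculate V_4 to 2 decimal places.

2.75

lx·mx for x ≥ 4: 0.8184, 0.9888, 0.0108 → sum = 1.818
V_4 = 1.818 / l_4 = 1.818 / 0.66 = 2.754545… → 2.75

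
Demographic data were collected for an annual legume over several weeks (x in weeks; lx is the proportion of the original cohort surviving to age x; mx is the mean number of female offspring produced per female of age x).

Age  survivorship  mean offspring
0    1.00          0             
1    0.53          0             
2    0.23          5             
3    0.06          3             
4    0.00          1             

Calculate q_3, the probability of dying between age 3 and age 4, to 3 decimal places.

1.000

q_3 = (l_3 − l_4) / l_3 = (0.06 − 0) / 0.06
     = 0.06 / 0.06 = 1 → 1.000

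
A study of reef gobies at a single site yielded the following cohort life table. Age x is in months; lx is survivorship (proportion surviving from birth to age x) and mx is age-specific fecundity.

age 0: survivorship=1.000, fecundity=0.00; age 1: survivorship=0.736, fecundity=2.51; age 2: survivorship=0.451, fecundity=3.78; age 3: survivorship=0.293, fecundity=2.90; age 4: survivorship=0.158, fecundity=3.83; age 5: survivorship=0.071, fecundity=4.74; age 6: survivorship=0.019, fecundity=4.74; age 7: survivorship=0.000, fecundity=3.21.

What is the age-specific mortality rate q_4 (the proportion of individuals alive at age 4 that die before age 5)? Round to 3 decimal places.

0.551

q_4 = (l_4 − l_5) / l_4 = (0.158 − 0.071) / 0.158
     = 0.087 / 0.158 = 0.550633… → 0.551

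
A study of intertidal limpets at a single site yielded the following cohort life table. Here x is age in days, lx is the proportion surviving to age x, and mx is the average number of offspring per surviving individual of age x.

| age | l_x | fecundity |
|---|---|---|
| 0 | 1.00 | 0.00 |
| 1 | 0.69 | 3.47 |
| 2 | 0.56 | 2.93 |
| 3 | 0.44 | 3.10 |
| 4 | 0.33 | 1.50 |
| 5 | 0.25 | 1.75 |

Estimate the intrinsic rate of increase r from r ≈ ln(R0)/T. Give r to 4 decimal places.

R0 = Σ lx·mx = 0 + 2.3943 + 1.6408 + 1.364 + 0.495 + 0.4375 = 6.3316
Σ x·lx·mx = 13.9354; T = 13.9354/6.3316 = 2.20093…
r ≈ ln(R0)/T = ln(6.3316)/2.20093… = 0.838534… → 0.8385

0.8385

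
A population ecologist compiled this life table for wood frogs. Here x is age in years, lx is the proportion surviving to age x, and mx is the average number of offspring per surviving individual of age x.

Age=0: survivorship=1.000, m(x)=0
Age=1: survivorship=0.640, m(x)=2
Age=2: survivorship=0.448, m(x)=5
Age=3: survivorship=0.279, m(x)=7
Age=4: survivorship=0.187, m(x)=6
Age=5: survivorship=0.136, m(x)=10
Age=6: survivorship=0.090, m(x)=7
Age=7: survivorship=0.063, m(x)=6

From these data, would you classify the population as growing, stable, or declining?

R0 = Σ lx·mx = 0 + 1.28 + 2.24 + 1.953 + 1.122 + 1.36 + 0.63 + 0.378 = 8.963
R0 > 1, so the population is growing.

growing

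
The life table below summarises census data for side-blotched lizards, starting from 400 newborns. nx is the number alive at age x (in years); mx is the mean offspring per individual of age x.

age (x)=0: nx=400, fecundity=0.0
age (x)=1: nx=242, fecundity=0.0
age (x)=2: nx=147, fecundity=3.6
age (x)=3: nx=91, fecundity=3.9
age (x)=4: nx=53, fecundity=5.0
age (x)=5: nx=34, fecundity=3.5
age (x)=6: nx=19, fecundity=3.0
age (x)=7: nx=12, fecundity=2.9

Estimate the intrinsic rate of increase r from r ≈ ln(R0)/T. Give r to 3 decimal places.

lx = nx/n0 = nx/400: 1, 0.605, 0.3675, 0.2275, 0.1325, 0.085, 0.0475, 0.03
R0 = Σ lx·mx = 0 + 0 + 1.323 + 0.88725 + 0.6625 + 0.2975 + 0.1425 + 0.087 = 3.39975
Σ x·lx·mx = 10.90925; T = 10.90925/3.39975 = 3.20884…
r ≈ ln(R0)/T = ln(3.39975)/3.20884… = 0.38135… → 0.381

0.381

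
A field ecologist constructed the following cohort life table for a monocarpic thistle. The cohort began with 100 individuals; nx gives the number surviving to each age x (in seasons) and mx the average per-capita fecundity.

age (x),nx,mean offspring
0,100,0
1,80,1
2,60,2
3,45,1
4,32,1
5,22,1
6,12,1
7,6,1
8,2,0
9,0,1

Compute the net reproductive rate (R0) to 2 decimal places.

3.17

lx = nx/n0 = nx/100: 1, 0.8, 0.6, 0.45, 0.32, 0.22, 0.12, 0.06, 0.02, 0
lx·mx by age: 0, 0.8, 1.2, 0.45, 0.32, 0.22, 0.12, 0.06, 0, 0
R0 = Σ lx·mx = 3.17 → 3.17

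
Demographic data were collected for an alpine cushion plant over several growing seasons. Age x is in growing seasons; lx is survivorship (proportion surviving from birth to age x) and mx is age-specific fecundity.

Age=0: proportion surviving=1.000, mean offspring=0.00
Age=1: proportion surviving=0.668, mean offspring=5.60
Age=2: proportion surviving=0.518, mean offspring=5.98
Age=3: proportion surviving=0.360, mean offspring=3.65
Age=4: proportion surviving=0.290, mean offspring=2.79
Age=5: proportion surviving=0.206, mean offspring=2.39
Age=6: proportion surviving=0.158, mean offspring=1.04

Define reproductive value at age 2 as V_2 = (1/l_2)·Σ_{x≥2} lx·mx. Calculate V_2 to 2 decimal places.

lx·mx for x ≥ 2: 3.09764, 1.314, 0.8091, 0.49234, 0.16432 → sum = 5.8774
V_2 = 5.8774 / l_2 = 5.8774 / 0.518 = 11.346332… → 11.35

11.35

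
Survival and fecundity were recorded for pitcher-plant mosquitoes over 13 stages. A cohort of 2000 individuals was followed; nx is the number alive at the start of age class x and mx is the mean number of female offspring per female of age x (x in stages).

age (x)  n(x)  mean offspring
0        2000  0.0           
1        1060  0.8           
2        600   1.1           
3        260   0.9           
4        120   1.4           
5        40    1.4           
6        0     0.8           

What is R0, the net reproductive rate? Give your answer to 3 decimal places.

0.983

lx = nx/n0 = nx/2000: 1, 0.53, 0.3, 0.13, 0.06, 0.02, 0
lx·mx by age: 0, 0.424, 0.33, 0.117, 0.084, 0.028, 0
R0 = Σ lx·mx = 0.983 → 0.983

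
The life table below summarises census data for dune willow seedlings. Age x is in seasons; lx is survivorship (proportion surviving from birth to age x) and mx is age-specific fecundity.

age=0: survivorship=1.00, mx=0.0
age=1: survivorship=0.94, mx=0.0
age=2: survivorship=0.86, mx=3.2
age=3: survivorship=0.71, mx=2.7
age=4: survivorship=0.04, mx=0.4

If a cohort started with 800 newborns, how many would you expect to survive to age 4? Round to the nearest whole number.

Expected survivors = N0 · l_4 = 800 × 0.04 = 32 → 32

32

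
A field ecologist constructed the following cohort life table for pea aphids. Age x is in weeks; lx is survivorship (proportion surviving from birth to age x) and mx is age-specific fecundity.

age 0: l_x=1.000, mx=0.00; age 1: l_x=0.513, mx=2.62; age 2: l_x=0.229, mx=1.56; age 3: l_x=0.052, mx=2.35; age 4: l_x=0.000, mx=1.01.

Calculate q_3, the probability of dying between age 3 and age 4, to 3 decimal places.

q_3 = (l_3 − l_4) / l_3 = (0.052 − 0) / 0.052
     = 0.052 / 0.052 = 1 → 1.000

1.000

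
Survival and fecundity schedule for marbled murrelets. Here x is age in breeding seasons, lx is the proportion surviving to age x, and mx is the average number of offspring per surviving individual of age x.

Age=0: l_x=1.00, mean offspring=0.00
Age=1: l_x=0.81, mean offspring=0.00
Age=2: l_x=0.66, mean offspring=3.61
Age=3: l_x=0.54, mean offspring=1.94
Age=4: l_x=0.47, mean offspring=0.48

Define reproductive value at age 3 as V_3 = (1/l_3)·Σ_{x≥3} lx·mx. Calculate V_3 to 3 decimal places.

2.358

lx·mx for x ≥ 3: 1.0476, 0.2256 → sum = 1.2732
V_3 = 1.2732 / l_3 = 1.2732 / 0.54 = 2.357778… → 2.358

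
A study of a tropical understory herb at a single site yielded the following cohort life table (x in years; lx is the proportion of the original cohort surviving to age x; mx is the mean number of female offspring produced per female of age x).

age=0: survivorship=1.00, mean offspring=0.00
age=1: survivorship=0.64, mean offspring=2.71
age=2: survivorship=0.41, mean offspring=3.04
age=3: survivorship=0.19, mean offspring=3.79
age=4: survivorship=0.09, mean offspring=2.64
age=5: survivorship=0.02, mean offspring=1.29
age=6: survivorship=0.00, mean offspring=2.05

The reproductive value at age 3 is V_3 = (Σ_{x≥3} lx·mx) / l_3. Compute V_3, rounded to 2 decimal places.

lx·mx for x ≥ 3: 0.7201, 0.2376, 0.0258, 0 → sum = 0.9835
V_3 = 0.9835 / l_3 = 0.9835 / 0.19 = 5.176316… → 5.18

5.18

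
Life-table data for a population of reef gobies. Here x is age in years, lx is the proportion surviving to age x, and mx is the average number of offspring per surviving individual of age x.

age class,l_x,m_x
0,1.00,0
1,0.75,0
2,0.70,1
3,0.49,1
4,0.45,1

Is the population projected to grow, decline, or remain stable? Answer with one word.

R0 = Σ lx·mx = 0 + 0 + 0.7 + 0.49 + 0.45 = 1.64
R0 > 1, so the population is growing.

growing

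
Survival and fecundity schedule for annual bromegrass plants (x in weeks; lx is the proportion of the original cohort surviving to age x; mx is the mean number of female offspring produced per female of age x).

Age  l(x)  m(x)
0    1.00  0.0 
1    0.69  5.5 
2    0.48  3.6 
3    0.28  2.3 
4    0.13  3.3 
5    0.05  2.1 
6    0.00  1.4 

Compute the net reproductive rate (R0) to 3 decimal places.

6.701

lx·mx by age: 0, 3.795, 1.728, 0.644, 0.429, 0.105, 0
R0 = Σ lx·mx = 6.701 → 6.701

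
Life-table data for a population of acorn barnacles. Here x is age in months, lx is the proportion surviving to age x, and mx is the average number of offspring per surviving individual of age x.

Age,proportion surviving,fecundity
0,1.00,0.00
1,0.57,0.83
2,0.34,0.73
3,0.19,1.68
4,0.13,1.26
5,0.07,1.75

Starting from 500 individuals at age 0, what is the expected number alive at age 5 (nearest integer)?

Expected survivors = N0 · l_5 = 500 × 0.07 = 35 → 35

35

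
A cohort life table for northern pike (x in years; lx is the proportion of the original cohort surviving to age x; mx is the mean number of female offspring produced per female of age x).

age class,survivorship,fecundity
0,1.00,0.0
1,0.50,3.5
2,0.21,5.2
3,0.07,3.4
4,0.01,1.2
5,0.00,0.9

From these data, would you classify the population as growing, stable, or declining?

R0 = Σ lx·mx = 0 + 1.75 + 1.092 + 0.238 + 0.012 + 0 = 3.092
R0 > 1, so the population is growing.

growing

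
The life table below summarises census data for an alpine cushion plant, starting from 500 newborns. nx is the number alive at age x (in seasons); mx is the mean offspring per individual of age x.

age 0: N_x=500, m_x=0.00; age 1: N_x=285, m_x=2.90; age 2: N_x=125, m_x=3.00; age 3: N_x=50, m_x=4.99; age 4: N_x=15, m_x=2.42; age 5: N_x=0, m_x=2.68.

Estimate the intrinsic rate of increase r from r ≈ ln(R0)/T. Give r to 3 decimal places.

lx = nx/n0 = nx/500: 1, 0.57, 0.25, 0.1, 0.03, 0
R0 = Σ lx·mx = 0 + 1.653 + 0.75 + 0.499 + 0.0726 + 0 = 2.9746
Σ x·lx·mx = 4.9404; T = 4.9404/2.9746 = 1.66086…
r ≈ ln(R0)/T = ln(2.9746)/1.66086… = 0.65635… → 0.656

0.656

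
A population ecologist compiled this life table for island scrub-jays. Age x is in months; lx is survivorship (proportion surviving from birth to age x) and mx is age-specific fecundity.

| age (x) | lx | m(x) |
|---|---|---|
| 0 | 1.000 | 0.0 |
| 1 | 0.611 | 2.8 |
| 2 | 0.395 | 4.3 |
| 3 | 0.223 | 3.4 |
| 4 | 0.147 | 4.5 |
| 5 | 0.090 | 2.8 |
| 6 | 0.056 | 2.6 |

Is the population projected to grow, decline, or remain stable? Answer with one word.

growing

R0 = Σ lx·mx = 0 + 1.7108 + 1.6985 + 0.7582 + 0.6615 + 0.252 + 0.1456 = 5.2266
R0 > 1, so the population is growing.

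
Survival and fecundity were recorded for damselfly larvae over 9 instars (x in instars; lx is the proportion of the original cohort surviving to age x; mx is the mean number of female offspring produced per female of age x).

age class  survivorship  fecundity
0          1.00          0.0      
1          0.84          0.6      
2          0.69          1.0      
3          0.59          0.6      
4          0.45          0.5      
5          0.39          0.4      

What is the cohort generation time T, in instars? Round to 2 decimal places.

lx·mx: 0, 0.504, 0.69, 0.354, 0.225, 0.156 → R0 = 1.929
x·lx·mx: 0, 0.504, 1.38, 1.062, 0.9, 0.78 → Σ = 4.626
T = 4.626 / 1.929 = 2.398134… → 2.40

2.40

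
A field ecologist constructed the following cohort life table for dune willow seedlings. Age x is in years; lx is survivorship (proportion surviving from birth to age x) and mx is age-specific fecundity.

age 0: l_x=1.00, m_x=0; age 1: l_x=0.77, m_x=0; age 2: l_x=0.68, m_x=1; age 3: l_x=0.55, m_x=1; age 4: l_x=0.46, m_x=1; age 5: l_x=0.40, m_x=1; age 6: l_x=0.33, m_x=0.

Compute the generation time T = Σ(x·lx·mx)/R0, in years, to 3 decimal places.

3.278

lx·mx: 0, 0, 0.68, 0.55, 0.46, 0.4, 0 → R0 = 2.09
x·lx·mx: 0, 0, 1.36, 1.65, 1.84, 2, 0 → Σ = 6.85
T = 6.85 / 2.09 = 3.277512… → 3.278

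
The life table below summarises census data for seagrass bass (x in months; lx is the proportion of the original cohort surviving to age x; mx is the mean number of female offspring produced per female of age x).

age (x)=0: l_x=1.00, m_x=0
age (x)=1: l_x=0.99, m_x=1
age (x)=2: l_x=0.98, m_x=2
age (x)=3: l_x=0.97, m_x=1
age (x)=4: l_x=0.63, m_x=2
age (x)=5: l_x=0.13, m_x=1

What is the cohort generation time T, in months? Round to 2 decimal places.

2.54

lx·mx: 0, 0.99, 1.96, 0.97, 1.26, 0.13 → R0 = 5.31
x·lx·mx: 0, 0.99, 3.92, 2.91, 5.04, 0.65 → Σ = 13.51
T = 13.51 / 5.31 = 2.544256… → 2.54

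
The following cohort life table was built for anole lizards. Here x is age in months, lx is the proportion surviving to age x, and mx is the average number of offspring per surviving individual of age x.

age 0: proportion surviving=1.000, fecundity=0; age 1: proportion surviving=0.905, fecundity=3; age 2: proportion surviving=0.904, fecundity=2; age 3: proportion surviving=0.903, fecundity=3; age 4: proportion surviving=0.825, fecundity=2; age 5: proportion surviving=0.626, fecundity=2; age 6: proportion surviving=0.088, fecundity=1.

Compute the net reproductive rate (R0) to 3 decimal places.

10.222

lx·mx by age: 0, 2.715, 1.808, 2.709, 1.65, 1.252, 0.088
R0 = Σ lx·mx = 10.222 → 10.222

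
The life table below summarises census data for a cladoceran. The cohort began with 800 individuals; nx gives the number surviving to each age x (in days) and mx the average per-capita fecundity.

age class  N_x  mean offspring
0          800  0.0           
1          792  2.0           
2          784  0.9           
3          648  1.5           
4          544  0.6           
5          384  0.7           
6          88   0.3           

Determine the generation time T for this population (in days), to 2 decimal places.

lx = nx/n0 = nx/800: 1, 0.99, 0.98, 0.81, 0.68, 0.48, 0.11
lx·mx: 0, 1.98, 0.882, 1.215, 0.408, 0.336, 0.033 → R0 = 4.854
x·lx·mx: 0, 1.98, 1.764, 3.645, 1.632, 1.68, 0.198 → Σ = 10.899
T = 10.899 / 4.854 = 2.245365… → 2.25

2.25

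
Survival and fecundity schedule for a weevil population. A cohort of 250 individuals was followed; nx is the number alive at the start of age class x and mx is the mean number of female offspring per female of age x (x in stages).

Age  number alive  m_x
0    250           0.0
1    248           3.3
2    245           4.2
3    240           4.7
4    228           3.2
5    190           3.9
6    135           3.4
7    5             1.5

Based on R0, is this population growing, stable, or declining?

growing

lx = nx/n0 = nx/250: 1, 0.992, 0.98, 0.96, 0.912, 0.76, 0.54, 0.02
R0 = Σ lx·mx = 0 + 3.2736 + 4.116 + 4.512 + 2.9184 + 2.964 + 1.836 + 0.03 = 19.65
R0 > 1, so the population is growing.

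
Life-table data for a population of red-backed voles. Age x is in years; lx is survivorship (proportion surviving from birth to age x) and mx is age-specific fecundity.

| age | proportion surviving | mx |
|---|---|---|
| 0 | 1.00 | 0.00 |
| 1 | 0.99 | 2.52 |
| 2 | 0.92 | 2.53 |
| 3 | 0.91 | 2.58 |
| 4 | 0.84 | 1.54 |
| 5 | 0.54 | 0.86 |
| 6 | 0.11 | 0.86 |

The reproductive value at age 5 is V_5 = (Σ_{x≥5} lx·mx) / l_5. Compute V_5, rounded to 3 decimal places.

1.035

lx·mx for x ≥ 5: 0.4644, 0.0946 → sum = 0.559
V_5 = 0.559 / l_5 = 0.559 / 0.54 = 1.035185… → 1.035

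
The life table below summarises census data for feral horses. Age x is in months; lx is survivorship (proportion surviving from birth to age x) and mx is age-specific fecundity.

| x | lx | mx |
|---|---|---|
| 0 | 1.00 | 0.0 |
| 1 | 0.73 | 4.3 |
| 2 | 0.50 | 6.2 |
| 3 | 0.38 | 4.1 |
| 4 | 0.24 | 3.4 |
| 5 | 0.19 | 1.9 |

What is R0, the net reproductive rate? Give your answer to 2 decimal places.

8.97

lx·mx by age: 0, 3.139, 3.1, 1.558, 0.816, 0.361
R0 = Σ lx·mx = 8.974 → 8.97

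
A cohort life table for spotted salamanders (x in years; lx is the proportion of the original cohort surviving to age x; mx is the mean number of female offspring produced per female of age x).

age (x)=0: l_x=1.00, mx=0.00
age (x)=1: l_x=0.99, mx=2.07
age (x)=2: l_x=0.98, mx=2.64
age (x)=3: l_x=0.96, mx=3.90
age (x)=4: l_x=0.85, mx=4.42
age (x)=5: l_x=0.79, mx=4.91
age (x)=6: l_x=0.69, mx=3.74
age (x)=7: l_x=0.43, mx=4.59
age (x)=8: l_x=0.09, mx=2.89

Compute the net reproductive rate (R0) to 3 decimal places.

20.831

lx·mx by age: 0, 2.0493, 2.5872, 3.744, 3.757, 3.8789, 2.5806, 1.9737, 0.2601
R0 = Σ lx·mx = 20.8308 → 20.831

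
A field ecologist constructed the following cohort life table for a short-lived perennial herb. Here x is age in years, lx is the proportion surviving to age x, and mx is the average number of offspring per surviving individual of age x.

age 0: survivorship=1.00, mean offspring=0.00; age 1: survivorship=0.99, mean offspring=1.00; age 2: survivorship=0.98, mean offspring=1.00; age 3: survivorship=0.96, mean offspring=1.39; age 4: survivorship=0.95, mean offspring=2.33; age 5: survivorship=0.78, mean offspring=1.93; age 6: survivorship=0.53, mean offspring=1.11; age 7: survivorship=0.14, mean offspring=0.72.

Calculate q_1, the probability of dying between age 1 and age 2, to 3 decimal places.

0.010

q_1 = (l_1 − l_2) / l_1 = (0.99 − 0.98) / 0.99
     = 0.01 / 0.99 = 0.010101… → 0.010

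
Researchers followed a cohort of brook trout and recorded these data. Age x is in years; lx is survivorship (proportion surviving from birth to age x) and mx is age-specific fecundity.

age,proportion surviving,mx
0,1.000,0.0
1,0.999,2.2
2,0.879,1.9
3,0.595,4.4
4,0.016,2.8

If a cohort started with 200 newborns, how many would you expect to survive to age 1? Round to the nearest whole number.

Expected survivors = N0 · l_1 = 200 × 0.999 = 199.8 → 200

200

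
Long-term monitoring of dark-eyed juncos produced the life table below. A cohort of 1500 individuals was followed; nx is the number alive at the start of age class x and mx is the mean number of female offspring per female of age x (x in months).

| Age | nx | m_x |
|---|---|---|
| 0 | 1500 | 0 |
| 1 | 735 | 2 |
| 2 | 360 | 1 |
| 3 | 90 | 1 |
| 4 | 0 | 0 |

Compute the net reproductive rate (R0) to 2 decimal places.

1.28

lx = nx/n0 = nx/1500: 1, 0.49, 0.24, 0.06, 0
lx·mx by age: 0, 0.98, 0.24, 0.06, 0
R0 = Σ lx·mx = 1.28 → 1.28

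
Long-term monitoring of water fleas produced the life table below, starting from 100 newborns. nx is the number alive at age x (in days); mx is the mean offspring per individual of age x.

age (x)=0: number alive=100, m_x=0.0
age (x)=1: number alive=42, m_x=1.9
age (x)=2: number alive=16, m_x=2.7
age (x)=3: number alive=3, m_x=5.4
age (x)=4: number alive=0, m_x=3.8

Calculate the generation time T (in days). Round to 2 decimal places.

lx = nx/n0 = nx/100: 1, 0.42, 0.16, 0.03, 0
lx·mx: 0, 0.798, 0.432, 0.162, 0 → R0 = 1.392
x·lx·mx: 0, 0.798, 0.864, 0.486, 0 → Σ = 2.148
T = 2.148 / 1.392 = 1.543103… → 1.54

1.54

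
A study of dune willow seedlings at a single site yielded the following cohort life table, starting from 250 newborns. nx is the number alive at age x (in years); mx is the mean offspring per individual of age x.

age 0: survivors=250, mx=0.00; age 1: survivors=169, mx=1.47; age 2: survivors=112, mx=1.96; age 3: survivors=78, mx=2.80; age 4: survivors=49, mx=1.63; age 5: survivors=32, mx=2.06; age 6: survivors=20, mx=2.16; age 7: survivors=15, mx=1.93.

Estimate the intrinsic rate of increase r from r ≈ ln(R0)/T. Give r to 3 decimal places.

lx = nx/n0 = nx/250: 1, 0.676, 0.448, 0.312, 0.196, 0.128, 0.08, 0.06
R0 = Σ lx·mx = 0 + 0.99372 + 0.87808 + 0.8736 + 0.31948 + 0.26368 + 0.1728 + 0.1158 = 3.61716
Σ x·lx·mx = 9.8144; T = 9.8144/3.61716 = 2.71329…
r ≈ ln(R0)/T = ln(3.61716)/2.71329… = 0.47385… → 0.474

0.474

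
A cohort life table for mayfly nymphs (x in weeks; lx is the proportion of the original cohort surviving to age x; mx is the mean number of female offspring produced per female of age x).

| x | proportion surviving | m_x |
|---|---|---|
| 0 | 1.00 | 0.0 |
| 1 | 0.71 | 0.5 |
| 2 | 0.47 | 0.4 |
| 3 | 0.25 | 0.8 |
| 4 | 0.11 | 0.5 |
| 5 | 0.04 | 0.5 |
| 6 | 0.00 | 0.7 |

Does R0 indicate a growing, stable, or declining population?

R0 = Σ lx·mx = 0 + 0.355 + 0.188 + 0.2 + 0.055 + 0.02 + 0 = 0.818
R0 < 1, so the population is declining.

declining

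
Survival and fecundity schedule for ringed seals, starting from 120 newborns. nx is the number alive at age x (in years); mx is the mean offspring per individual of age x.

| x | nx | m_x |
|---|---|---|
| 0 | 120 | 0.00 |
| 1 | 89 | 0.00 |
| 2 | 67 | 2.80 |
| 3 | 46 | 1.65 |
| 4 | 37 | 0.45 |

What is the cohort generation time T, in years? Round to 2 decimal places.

lx = nx/n0 = nx/120: 1, 0.74167…, 0.55833…, 0.38333…, 0.30833…
lx·mx: 0, 0, 1.563333…, 0.6325…, 0.13875… → R0 = 2.334583…
x·lx·mx: 0, 0, 3.126667…, 1.8975…, 0.555… → Σ = 5.579167…
T = 5.579167… / 2.334583… = 2.389791… → 2.39

2.39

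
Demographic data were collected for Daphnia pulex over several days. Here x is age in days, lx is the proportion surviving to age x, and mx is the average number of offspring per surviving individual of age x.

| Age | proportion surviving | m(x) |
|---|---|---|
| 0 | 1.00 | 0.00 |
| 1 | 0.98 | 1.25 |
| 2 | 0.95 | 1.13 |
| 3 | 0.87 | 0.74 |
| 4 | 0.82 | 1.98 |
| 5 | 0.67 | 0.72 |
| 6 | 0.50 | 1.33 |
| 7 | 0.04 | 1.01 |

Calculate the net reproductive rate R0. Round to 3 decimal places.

5.754

lx·mx by age: 0, 1.225, 1.0735, 0.6438, 1.6236, 0.4824, 0.665, 0.0404
R0 = Σ lx·mx = 5.7537 → 5.754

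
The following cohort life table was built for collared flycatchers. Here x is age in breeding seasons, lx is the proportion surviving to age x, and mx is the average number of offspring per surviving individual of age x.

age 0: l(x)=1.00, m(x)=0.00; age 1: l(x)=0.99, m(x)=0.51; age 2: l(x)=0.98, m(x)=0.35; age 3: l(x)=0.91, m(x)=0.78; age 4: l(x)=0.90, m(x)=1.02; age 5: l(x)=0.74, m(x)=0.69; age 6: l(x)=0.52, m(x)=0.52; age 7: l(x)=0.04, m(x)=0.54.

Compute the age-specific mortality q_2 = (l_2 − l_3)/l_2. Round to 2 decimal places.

0.07

q_2 = (l_2 − l_3) / l_2 = (0.98 − 0.91) / 0.98
     = 0.07 / 0.98 = 0.071429… → 0.07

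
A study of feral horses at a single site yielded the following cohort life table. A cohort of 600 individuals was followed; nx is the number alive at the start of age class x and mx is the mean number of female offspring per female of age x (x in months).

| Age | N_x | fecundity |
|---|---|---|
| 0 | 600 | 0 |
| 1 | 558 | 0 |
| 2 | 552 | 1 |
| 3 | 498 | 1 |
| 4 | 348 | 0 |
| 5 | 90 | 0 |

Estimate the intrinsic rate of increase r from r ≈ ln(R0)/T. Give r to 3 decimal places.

0.226

lx = nx/n0 = nx/600: 1, 0.93, 0.92, 0.83, 0.58, 0.15
R0 = Σ lx·mx = 0 + 0 + 0.92 + 0.83 + 0 + 0 = 1.75
Σ x·lx·mx = 4.33; T = 4.33/1.75 = 2.47429…
r ≈ ln(R0)/T = ln(1.75)/2.47429… = 0.22617… → 0.226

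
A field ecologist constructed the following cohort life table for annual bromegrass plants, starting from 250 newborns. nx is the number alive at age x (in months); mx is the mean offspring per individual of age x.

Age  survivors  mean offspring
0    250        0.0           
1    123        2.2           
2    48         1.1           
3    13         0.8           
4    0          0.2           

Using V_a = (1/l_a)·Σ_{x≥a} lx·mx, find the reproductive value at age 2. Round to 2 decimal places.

lx = nx/n0 = nx/250: 1, 0.492, 0.192, 0.052, 0
lx·mx for x ≥ 2: 0.2112, 0.0416, 0 → sum = 0.2528
V_2 = 0.2528 / l_2 = 0.2528 / 0.192 = 1.316667… → 1.32

1.32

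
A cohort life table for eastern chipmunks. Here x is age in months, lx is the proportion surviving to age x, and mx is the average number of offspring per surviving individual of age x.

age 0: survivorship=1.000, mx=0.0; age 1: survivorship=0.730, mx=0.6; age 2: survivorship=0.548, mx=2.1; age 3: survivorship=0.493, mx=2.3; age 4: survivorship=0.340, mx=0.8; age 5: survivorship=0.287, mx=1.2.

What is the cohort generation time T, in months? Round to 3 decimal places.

2.681

lx·mx: 0, 0.438, 1.1508, 1.1339, 0.272, 0.3444 → R0 = 3.3391
x·lx·mx: 0, 0.438, 2.3016, 3.4017, 1.088, 1.722 → Σ = 8.9513
T = 8.9513 / 3.3391 = 2.680752… → 2.681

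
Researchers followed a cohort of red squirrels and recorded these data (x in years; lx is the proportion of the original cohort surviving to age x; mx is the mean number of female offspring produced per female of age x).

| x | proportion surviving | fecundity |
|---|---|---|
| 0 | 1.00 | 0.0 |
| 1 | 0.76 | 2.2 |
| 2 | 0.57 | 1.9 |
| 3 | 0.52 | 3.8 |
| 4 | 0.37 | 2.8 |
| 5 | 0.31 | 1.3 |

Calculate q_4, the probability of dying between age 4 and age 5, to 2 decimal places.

q_4 = (l_4 − l_5) / l_4 = (0.37 − 0.31) / 0.37
     = 0.06 / 0.37 = 0.162162… → 0.16

0.16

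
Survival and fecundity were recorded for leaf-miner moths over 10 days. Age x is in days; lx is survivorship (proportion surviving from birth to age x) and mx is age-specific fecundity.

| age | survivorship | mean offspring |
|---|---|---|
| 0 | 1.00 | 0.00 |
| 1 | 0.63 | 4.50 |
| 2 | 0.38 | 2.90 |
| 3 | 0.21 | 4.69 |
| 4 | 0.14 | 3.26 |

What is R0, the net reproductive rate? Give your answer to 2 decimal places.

lx·mx by age: 0, 2.835, 1.102, 0.9849, 0.4564
R0 = Σ lx·mx = 5.3783 → 5.38

5.38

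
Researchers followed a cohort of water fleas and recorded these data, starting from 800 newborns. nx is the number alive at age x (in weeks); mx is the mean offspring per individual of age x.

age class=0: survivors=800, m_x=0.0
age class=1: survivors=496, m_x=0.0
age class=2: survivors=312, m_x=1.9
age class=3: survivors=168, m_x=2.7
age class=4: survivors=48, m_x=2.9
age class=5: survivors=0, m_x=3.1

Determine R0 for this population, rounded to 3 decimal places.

lx = nx/n0 = nx/800: 1, 0.62, 0.39, 0.21, 0.06, 0
lx·mx by age: 0, 0, 0.741, 0.567, 0.174, 0
R0 = Σ lx·mx = 1.482 → 1.482

1.482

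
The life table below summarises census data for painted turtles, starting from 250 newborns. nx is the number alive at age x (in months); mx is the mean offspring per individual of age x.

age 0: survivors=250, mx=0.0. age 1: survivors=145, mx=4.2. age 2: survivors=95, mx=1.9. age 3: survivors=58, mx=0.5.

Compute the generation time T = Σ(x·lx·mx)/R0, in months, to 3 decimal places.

1.291

lx = nx/n0 = nx/250: 1, 0.58, 0.38, 0.232
lx·mx: 0, 2.436, 0.722, 0.116 → R0 = 3.274
x·lx·mx: 0, 2.436, 1.444, 0.348 → Σ = 4.228
T = 4.228 / 3.274 = 1.291387… → 1.291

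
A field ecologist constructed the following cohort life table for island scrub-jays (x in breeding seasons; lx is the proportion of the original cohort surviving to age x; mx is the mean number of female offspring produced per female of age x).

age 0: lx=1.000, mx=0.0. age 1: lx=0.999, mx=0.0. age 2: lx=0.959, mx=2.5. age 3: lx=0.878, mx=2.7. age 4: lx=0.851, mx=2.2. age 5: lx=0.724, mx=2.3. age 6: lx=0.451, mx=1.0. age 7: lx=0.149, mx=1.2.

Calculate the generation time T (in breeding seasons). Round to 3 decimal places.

lx·mx: 0, 0, 2.3975, 2.3706, 1.8722, 1.6652, 0.451, 0.1788 → R0 = 8.9353
x·lx·mx: 0, 0, 4.795, 7.1118, 7.4888, 8.326, 2.706, 1.2516 → Σ = 31.6792
T = 31.6792 / 8.9353 = 3.545399… → 3.545

3.545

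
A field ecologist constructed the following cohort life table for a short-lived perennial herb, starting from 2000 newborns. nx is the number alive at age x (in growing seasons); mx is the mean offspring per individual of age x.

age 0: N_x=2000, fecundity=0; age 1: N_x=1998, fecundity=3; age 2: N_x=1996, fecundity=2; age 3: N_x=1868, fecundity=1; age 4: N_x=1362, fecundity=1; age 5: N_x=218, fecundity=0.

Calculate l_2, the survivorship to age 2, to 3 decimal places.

0.998

l_2 = n_2/n_0 = 1996/2000 = 0.998 → 0.998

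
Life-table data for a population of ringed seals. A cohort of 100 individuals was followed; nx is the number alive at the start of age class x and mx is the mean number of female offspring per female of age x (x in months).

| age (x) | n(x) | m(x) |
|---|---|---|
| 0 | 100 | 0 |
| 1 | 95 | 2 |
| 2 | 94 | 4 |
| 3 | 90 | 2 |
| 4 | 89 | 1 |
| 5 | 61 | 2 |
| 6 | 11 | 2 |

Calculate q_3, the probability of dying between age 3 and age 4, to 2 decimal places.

0.01

lx = nx/n0 = nx/100: 1, 0.95, 0.94, 0.9, 0.89, 0.61, 0.11
q_3 = (l_3 − l_4) / l_3 = (0.9 − 0.89) / 0.9
     = 0.01 / 0.9 = 0.011111… → 0.01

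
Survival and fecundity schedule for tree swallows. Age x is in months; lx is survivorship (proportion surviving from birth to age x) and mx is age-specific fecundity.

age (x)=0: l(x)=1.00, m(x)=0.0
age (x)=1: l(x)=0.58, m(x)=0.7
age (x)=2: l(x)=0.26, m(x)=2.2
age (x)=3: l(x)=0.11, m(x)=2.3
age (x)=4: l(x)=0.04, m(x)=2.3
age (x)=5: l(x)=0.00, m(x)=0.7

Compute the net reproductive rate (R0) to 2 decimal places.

lx·mx by age: 0, 0.406, 0.572, 0.253, 0.092, 0
R0 = Σ lx·mx = 1.323 → 1.32

1.32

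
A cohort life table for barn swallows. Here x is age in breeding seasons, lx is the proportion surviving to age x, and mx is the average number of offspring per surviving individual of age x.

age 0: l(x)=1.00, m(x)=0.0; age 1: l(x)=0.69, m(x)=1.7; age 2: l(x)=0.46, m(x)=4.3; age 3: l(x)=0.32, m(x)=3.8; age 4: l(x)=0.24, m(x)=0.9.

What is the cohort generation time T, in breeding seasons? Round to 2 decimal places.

2.10

lx·mx: 0, 1.173, 1.978, 1.216, 0.216 → R0 = 4.583
x·lx·mx: 0, 1.173, 3.956, 3.648, 0.864 → Σ = 9.641
T = 9.641 / 4.583 = 2.103644… → 2.10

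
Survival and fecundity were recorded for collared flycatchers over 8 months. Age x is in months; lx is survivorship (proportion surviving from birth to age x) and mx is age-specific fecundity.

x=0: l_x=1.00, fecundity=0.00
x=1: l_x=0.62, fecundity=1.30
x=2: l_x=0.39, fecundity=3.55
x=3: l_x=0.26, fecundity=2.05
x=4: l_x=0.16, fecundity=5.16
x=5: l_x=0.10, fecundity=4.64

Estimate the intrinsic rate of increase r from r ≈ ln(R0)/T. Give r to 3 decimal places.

R0 = Σ lx·mx = 0 + 0.806 + 1.3845 + 0.533 + 0.8256 + 0.464 = 4.0131
Σ x·lx·mx = 10.7964; T = 10.7964/4.0131 = 2.69029…
r ≈ ln(R0)/T = ln(4.0131)/2.69029… = 0.51651… → 0.517

0.517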